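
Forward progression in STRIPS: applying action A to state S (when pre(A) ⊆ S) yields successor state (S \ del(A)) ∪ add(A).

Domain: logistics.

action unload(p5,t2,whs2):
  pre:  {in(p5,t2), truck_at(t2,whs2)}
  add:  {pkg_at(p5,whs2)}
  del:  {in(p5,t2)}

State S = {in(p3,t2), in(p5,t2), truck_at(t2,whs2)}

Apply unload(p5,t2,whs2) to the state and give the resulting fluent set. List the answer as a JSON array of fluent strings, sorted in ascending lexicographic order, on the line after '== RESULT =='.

Compute (S \ del) ∪ add:
  pre ⊆ S: {in(p5,t2), truck_at(t2,whs2)} ⊆ S  — applicable
  S \ del = {in(p3,t2), truck_at(t2,whs2)}
  ∪ add   = {in(p3,t2), pkg_at(p5,whs2), truck_at(t2,whs2)}

== RESULT ==
["in(p3,t2)", "pkg_at(p5,whs2)", "truck_at(t2,whs2)"]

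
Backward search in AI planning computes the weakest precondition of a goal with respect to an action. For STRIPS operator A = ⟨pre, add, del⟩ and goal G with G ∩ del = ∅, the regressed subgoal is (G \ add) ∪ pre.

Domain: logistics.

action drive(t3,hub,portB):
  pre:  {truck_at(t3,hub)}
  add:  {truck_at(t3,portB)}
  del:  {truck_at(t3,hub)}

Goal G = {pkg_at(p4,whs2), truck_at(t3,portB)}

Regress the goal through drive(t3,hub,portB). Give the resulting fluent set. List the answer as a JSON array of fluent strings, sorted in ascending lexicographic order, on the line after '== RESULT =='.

Regress:
  G ∩ del = {}  (empty — regression defined)
  G \ add = {pkg_at(p4,whs2), truck_at(t3,portB)} \ {truck_at(t3,portB)} = {pkg_at(p4,whs2)}
  ∪ pre   = {pkg_at(p4,whs2)} ∪ {truck_at(t3,hub)}
          = {pkg_at(p4,whs2), truck_at(t3,hub)}

== RESULT ==
["pkg_at(p4,whs2)", "truck_at(t3,hub)"]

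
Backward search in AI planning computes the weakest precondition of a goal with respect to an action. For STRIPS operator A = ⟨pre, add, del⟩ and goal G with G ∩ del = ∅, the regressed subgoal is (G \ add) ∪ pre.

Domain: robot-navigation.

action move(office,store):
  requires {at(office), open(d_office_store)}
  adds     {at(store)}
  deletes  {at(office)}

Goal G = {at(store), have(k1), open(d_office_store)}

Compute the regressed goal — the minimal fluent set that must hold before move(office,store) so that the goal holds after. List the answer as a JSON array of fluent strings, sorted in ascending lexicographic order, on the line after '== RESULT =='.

Compute (G \ add) ∪ pre:
  G ∩ del = {}  (empty — regression defined)
  G \ add = {at(store), have(k1), open(d_office_store)} \ {at(store)} = {have(k1), open(d_office_store)}
  ∪ pre   = {have(k1), open(d_office_store)} ∪ {at(office), open(d_office_store)}
          = {at(office), have(k1), open(d_office_store)}

== RESULT ==
["at(office)", "have(k1)", "open(d_office_store)"]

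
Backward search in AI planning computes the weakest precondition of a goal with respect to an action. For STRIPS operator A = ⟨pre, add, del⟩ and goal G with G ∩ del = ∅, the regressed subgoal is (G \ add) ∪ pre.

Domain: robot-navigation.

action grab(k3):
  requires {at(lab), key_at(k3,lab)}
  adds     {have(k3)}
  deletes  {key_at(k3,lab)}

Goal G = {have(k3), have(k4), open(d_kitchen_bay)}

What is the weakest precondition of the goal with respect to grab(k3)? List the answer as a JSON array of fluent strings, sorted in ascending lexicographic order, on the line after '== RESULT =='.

Compute (G \ add) ∪ pre:
  G ∩ del = {}  (empty — regression defined)
  G \ add = {have(k3), have(k4), open(d_kitchen_bay)} \ {have(k3)} = {have(k4), open(d_kitchen_bay)}
  ∪ pre   = {have(k4), open(d_kitchen_bay)} ∪ {at(lab), key_at(k3,lab)}
          = {at(lab), have(k4), key_at(k3,lab), open(d_kitchen_bay)}

== RESULT ==
["at(lab)", "have(k4)", "key_at(k3,lab)", "open(d_kitchen_bay)"]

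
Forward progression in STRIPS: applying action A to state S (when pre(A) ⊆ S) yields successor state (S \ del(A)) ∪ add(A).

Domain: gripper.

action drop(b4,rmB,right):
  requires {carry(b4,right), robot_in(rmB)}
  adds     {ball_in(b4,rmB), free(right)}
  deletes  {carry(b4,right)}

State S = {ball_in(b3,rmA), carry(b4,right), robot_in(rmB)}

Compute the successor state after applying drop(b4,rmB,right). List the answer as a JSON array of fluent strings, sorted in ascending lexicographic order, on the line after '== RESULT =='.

Progress:
  pre ⊆ S: {carry(b4,right), robot_in(rmB)} ⊆ S  — applicable
  S \ del = {ball_in(b3,rmA), robot_in(rmB)}
  ∪ add   = {ball_in(b3,rmA), ball_in(b4,rmB), free(right), robot_in(rmB)}

== RESULT ==
["ball_in(b3,rmA)", "ball_in(b4,rmB)", "free(right)", "robot_in(rmB)"]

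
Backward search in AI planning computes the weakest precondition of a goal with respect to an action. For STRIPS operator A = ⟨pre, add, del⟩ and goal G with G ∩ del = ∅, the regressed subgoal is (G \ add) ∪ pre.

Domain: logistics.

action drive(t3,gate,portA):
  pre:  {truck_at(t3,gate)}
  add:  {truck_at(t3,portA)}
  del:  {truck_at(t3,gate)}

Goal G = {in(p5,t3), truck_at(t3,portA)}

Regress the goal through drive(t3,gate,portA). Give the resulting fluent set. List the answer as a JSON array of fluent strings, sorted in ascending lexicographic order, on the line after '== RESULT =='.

Regress:
  G ∩ del = {}  (empty — regression defined)
  G \ add = {in(p5,t3), truck_at(t3,portA)} \ {truck_at(t3,portA)} = {in(p5,t3)}
  ∪ pre   = {in(p5,t3)} ∪ {truck_at(t3,gate)}
          = {in(p5,t3), truck_at(t3,gate)}

== RESULT ==
["in(p5,t3)", "truck_at(t3,gate)"]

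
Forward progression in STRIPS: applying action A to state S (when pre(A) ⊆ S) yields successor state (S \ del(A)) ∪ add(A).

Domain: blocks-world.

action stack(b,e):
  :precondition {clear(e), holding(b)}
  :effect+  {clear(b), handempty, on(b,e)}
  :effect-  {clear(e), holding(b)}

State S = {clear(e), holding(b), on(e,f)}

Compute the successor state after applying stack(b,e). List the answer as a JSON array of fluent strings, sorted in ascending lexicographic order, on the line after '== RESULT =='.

Compute (S \ del) ∪ add:
  pre ⊆ S: {clear(e), holding(b)} ⊆ S  — applicable
  S \ del = {on(e,f)}
  ∪ add   = {clear(b), handempty, on(b,e), on(e,f)}

== RESULT ==
["clear(b)", "handempty", "on(b,e)", "on(e,f)"]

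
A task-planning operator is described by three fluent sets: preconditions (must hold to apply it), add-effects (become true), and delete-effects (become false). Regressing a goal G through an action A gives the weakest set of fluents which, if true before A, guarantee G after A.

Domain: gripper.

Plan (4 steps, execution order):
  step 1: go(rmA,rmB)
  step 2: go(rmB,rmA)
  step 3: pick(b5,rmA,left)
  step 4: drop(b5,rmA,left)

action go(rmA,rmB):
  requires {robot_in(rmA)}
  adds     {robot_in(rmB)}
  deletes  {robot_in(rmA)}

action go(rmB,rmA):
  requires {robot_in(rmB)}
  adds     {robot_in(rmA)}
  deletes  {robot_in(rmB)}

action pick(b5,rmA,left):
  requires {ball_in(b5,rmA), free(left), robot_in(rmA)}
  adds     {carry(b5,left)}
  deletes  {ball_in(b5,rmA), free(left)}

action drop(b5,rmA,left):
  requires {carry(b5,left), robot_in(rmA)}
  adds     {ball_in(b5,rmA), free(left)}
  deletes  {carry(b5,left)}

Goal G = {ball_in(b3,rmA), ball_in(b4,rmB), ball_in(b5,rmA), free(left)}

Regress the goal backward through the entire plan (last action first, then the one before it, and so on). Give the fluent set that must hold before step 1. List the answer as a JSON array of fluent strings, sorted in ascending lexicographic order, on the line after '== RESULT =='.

Work backward from the goal:
  through step 4 (drop(b5,rmA,left)): drop {ball_in(b5,rmA), free(left)}, keep {ball_in(b3,rmA), ball_in(b4,rmB)}, require {carry(b5,left), robot_in(rmA)}
    → {ball_in(b3,rmA), ball_in(b4,rmB), carry(b5,left), robot_in(rmA)}
  through step 3 (pick(b5,rmA,left)): drop {carry(b5,left)}, keep {ball_in(b3,rmA), ball_in(b4,rmB), robot_in(rmA)}, require {ball_in(b5,rmA), free(left), robot_in(rmA)}
    → {ball_in(b3,rmA), ball_in(b4,rmB), ball_in(b5,rmA), free(left), robot_in(rmA)}
  through step 2 (go(rmB,rmA)): drop {robot_in(rmA)}, keep {ball_in(b3,rmA), ball_in(b4,rmB), ball_in(b5,rmA), free(left)}, require {robot_in(rmB)}
    → {ball_in(b3,rmA), ball_in(b4,rmB), ball_in(b5,rmA), free(left), robot_in(rmB)}
  through step 1 (go(rmA,rmB)): drop {robot_in(rmB)}, keep {ball_in(b3,rmA), ball_in(b4,rmB), ball_in(b5,rmA), free(left)}, require {robot_in(rmA)}
    → {ball_in(b3,rmA), ball_in(b4,rmB), ball_in(b5,rmA), free(left), robot_in(rmA)}

== RESULT ==
["ball_in(b3,rmA)", "ball_in(b4,rmB)", "ball_in(b5,rmA)", "free(left)", "robot_in(rmA)"]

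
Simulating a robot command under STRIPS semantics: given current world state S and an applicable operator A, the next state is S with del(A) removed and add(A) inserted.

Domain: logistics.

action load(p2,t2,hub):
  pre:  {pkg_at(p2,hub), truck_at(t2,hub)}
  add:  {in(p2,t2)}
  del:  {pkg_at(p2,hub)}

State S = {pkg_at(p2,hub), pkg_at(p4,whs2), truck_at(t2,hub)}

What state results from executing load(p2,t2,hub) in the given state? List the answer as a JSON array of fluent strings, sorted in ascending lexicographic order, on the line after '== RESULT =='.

Compute (S \ del) ∪ add:
  pre ⊆ S: {pkg_at(p2,hub), truck_at(t2,hub)} ⊆ S  — applicable
  S \ del = {pkg_at(p4,whs2), truck_at(t2,hub)}
  ∪ add   = {in(p2,t2), pkg_at(p4,whs2), truck_at(t2,hub)}

== RESULT ==
["in(p2,t2)", "pkg_at(p4,whs2)", "truck_at(t2,hub)"]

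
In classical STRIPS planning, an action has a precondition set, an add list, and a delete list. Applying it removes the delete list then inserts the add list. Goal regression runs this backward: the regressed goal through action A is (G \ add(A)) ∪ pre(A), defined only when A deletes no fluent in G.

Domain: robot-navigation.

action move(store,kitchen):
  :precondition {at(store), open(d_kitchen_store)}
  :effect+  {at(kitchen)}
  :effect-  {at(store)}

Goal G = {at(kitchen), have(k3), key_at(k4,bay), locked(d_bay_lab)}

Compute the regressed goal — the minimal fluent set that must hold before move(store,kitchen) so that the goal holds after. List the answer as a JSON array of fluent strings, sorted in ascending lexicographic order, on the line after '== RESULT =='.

Regress:
  G ∩ del = {}  (empty — regression defined)
  G \ add = {at(kitchen), have(k3), key_at(k4,bay), locked(d_bay_lab)} \ {at(kitchen)} = {have(k3), key_at(k4,bay), locked(d_bay_lab)}
  ∪ pre   = {have(k3), key_at(k4,bay), locked(d_bay_lab)} ∪ {at(store), open(d_kitchen_store)}
          = {at(store), have(k3), key_at(k4,bay), locked(d_bay_lab), open(d_kitchen_store)}

== RESULT ==
["at(store)", "have(k3)", "key_at(k4,bay)", "locked(d_bay_lab)", "open(d_kitchen_store)"]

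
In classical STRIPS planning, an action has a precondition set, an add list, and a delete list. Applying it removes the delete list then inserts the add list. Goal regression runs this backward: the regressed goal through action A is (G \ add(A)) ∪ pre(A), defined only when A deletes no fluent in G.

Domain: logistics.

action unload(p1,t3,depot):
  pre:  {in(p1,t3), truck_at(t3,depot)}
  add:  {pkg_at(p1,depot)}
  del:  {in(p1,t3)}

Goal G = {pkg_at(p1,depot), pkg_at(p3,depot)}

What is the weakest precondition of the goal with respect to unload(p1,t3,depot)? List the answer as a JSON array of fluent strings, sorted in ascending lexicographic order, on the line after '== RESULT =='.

Regress:
  G ∩ del = {}  (empty — regression defined)
  G \ add = {pkg_at(p1,depot), pkg_at(p3,depot)} \ {pkg_at(p1,depot)} = {pkg_at(p3,depot)}
  ∪ pre   = {pkg_at(p3,depot)} ∪ {in(p1,t3), truck_at(t3,depot)}
          = {in(p1,t3), pkg_at(p3,depot), truck_at(t3,depot)}

== RESULT ==
["in(p1,t3)", "pkg_at(p3,depot)", "truck_at(t3,depot)"]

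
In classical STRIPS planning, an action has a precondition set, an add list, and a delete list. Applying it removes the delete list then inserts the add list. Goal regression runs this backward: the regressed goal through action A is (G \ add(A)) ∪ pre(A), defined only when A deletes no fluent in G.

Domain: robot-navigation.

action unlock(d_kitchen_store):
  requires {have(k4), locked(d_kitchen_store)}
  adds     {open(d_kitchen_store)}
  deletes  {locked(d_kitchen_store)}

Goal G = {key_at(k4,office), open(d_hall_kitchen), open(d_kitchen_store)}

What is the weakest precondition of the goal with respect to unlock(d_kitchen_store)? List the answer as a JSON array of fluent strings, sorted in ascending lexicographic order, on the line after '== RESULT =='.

Compute (G \ add) ∪ pre:
  G ∩ del = {}  (empty — regression defined)
  G \ add = {key_at(k4,office), open(d_hall_kitchen), open(d_kitchen_store)} \ {open(d_kitchen_store)} = {key_at(k4,office), open(d_hall_kitchen)}
  ∪ pre   = {key_at(k4,office), open(d_hall_kitchen)} ∪ {have(k4), locked(d_kitchen_store)}
          = {have(k4), key_at(k4,office), locked(d_kitchen_store), open(d_hall_kitchen)}

== RESULT ==
["have(k4)", "key_at(k4,office)", "locked(d_kitchen_store)", "open(d_hall_kitchen)"]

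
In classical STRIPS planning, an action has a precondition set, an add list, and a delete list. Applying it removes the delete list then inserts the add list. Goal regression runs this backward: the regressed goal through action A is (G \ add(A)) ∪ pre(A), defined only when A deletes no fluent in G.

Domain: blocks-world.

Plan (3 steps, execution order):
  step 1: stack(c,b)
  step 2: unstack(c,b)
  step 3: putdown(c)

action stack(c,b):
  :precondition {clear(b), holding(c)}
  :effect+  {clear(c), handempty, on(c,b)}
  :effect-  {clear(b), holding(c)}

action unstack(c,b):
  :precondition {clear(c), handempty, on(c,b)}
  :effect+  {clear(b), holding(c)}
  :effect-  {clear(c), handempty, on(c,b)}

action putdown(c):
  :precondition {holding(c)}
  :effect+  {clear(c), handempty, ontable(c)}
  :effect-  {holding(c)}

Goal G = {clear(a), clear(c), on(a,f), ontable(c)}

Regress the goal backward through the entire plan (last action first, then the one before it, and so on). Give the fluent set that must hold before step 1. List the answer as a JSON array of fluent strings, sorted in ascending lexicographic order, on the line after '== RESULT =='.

Work backward from the goal:
  through step 3 (putdown(c)): drop {clear(c), ontable(c)}, keep {clear(a), on(a,f)}, require {holding(c)}
    → {clear(a), holding(c), on(a,f)}
  through step 2 (unstack(c,b)): drop {holding(c)}, keep {clear(a), on(a,f)}, require {clear(c), handempty, on(c,b)}
    → {clear(a), clear(c), handempty, on(a,f), on(c,b)}
  through step 1 (stack(c,b)): drop {clear(c), handempty, on(c,b)}, keep {clear(a), on(a,f)}, require {clear(b), holding(c)}
    → {clear(a), clear(b), holding(c), on(a,f)}

== RESULT ==
["clear(a)", "clear(b)", "holding(c)", "on(a,f)"]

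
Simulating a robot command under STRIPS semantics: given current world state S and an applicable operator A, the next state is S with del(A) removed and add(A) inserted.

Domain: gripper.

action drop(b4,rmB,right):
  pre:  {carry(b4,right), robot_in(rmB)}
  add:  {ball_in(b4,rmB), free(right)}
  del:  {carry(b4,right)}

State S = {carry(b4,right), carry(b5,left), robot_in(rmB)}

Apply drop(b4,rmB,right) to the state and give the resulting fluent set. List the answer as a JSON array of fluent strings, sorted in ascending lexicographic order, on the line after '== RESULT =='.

Compute (S \ del) ∪ add:
  pre ⊆ S: {carry(b4,right), robot_in(rmB)} ⊆ S  — applicable
  S \ del = {carry(b5,left), robot_in(rmB)}
  ∪ add   = {ball_in(b4,rmB), carry(b5,left), free(right), robot_in(rmB)}

== RESULT ==
["ball_in(b4,rmB)", "carry(b5,left)", "free(right)", "robot_in(rmB)"]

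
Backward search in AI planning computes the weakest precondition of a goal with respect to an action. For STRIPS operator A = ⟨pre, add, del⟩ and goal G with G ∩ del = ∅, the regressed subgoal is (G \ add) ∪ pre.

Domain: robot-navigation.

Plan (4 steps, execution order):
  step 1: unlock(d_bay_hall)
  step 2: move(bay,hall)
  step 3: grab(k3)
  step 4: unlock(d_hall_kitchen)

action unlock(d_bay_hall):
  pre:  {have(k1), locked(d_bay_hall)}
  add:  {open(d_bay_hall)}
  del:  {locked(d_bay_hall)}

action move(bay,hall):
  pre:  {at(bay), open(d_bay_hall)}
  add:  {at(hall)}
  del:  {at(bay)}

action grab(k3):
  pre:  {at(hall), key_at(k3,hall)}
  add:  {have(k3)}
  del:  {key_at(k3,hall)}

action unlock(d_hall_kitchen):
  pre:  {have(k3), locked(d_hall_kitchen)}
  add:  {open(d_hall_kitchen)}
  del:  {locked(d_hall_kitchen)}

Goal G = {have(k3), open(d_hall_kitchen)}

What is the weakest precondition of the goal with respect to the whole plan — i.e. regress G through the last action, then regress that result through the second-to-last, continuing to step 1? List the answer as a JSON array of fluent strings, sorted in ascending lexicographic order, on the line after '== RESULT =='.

Regress step by step:
  through step 4 (unlock(d_hall_kitchen)): drop {open(d_hall_kitchen)}, keep {have(k3)}, require {have(k3), locked(d_hall_kitchen)}
    → {have(k3), locked(d_hall_kitchen)}
  through step 3 (grab(k3)): drop {have(k3)}, keep {locked(d_hall_kitchen)}, require {at(hall), key_at(k3,hall)}
    → {at(hall), key_at(k3,hall), locked(d_hall_kitchen)}
  through step 2 (move(bay,hall)): drop {at(hall)}, keep {key_at(k3,hall), locked(d_hall_kitchen)}, require {at(bay), open(d_bay_hall)}
    → {at(bay), key_at(k3,hall), locked(d_hall_kitchen), open(d_bay_hall)}
  through step 1 (unlock(d_bay_hall)): drop {open(d_bay_hall)}, keep {at(bay), key_at(k3,hall), locked(d_hall_kitchen)}, require {have(k1), locked(d_bay_hall)}
    → {at(bay), have(k1), key_at(k3,hall), locked(d_bay_hall), locked(d_hall_kitchen)}

== RESULT ==
["at(bay)", "have(k1)", "key_at(k3,hall)", "locked(d_bay_hall)", "locked(d_hall_kitchen)"]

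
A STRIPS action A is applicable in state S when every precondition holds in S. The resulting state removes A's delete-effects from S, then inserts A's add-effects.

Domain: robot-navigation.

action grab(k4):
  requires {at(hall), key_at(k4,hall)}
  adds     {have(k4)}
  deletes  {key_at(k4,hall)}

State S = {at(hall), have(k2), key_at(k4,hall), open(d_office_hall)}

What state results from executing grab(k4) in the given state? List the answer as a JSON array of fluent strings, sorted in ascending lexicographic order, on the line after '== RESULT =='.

Progress:
  pre ⊆ S: {at(hall), key_at(k4,hall)} ⊆ S  — applicable
  S \ del = {at(hall), have(k2), open(d_office_hall)}
  ∪ add   = {at(hall), have(k2), have(k4), open(d_office_hall)}

== RESULT ==
["at(hall)", "have(k2)", "have(k4)", "open(d_office_hall)"]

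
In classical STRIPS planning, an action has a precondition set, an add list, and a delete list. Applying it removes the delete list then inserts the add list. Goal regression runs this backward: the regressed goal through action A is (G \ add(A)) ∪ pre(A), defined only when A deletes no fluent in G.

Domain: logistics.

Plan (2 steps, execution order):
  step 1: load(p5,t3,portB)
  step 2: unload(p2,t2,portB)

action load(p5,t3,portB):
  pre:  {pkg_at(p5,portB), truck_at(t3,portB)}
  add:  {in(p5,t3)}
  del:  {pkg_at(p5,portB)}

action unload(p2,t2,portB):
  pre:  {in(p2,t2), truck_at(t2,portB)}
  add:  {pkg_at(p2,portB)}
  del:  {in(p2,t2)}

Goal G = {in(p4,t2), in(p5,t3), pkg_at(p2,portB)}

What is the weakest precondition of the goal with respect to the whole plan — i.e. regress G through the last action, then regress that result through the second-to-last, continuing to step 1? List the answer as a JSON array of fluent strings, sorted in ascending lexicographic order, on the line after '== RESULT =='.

Work backward from the goal:
  through step 2 (unload(p2,t2,portB)): drop {pkg_at(p2,portB)}, keep {in(p4,t2), in(p5,t3)}, require {in(p2,t2), truck_at(t2,portB)}
    → {in(p2,t2), in(p4,t2), in(p5,t3), truck_at(t2,portB)}
  through step 1 (load(p5,t3,portB)): drop {in(p5,t3)}, keep {in(p2,t2), in(p4,t2), truck_at(t2,portB)}, require {pkg_at(p5,portB), truck_at(t3,portB)}
    → {in(p2,t2), in(p4,t2), pkg_at(p5,portB), truck_at(t2,portB), truck_at(t3,portB)}

== RESULT ==
["in(p2,t2)", "in(p4,t2)", "pkg_at(p5,portB)", "truck_at(t2,portB)", "truck_at(t3,portB)"]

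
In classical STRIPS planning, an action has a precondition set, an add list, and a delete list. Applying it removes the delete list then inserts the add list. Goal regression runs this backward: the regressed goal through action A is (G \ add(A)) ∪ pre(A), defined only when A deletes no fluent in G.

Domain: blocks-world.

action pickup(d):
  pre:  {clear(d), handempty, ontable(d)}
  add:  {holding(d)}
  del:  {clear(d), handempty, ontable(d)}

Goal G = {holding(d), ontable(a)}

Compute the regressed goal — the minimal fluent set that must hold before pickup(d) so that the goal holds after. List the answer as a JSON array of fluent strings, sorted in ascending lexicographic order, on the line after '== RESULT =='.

Compute (G \ add) ∪ pre:
  G ∩ del = {}  (empty — regression defined)
  G \ add = {holding(d), ontable(a)} \ {holding(d)} = {ontable(a)}
  ∪ pre   = {ontable(a)} ∪ {clear(d), handempty, ontable(d)}
          = {clear(d), handempty, ontable(a), ontable(d)}

== RESULT ==
["clear(d)", "handempty", "ontable(a)", "ontable(d)"]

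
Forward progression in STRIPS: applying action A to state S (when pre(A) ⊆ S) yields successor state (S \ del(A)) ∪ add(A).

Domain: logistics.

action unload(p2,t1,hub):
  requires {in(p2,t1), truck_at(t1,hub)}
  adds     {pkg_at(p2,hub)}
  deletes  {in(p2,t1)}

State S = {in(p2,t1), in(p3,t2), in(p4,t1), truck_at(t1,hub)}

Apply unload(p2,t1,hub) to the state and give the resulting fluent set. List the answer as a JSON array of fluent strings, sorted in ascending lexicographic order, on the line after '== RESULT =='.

Progress:
  pre ⊆ S: {in(p2,t1), truck_at(t1,hub)} ⊆ S  — applicable
  S \ del = {in(p3,t2), in(p4,t1), truck_at(t1,hub)}
  ∪ add   = {in(p3,t2), in(p4,t1), pkg_at(p2,hub), truck_at(t1,hub)}

== RESULT ==
["in(p3,t2)", "in(p4,t1)", "pkg_at(p2,hub)", "truck_at(t1,hub)"]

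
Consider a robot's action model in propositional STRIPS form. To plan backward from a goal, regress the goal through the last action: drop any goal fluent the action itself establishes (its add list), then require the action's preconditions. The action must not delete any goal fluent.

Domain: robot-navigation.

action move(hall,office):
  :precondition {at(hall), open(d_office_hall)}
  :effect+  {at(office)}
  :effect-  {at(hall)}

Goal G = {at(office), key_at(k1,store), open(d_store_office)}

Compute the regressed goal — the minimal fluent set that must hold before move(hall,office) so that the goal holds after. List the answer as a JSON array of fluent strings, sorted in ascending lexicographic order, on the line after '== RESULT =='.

Compute (G \ add) ∪ pre:
  G ∩ del = {}  (empty — regression defined)
  G \ add = {at(office), key_at(k1,store), open(d_store_office)} \ {at(office)} = {key_at(k1,store), open(d_store_office)}
  ∪ pre   = {key_at(k1,store), open(d_store_office)} ∪ {at(hall), open(d_office_hall)}
          = {at(hall), key_at(k1,store), open(d_office_hall), open(d_store_office)}

== RESULT ==
["at(hall)", "key_at(k1,store)", "open(d_office_hall)", "open(d_store_office)"]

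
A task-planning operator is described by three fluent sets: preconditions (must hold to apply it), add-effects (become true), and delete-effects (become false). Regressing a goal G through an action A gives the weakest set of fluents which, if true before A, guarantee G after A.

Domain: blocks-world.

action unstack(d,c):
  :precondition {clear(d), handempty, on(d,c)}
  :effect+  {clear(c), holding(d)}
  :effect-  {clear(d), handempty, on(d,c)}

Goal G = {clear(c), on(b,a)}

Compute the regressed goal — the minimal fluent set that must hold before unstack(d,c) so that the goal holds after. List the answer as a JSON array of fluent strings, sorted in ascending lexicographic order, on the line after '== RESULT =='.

Compute (G \ add) ∪ pre:
  G ∩ del = {}  (empty — regression defined)
  G \ add = {clear(c), on(b,a)} \ {clear(c), holding(d)} = {on(b,a)}
  ∪ pre   = {on(b,a)} ∪ {clear(d), handempty, on(d,c)}
          = {clear(d), handempty, on(b,a), on(d,c)}

== RESULT ==
["clear(d)", "handempty", "on(b,a)", "on(d,c)"]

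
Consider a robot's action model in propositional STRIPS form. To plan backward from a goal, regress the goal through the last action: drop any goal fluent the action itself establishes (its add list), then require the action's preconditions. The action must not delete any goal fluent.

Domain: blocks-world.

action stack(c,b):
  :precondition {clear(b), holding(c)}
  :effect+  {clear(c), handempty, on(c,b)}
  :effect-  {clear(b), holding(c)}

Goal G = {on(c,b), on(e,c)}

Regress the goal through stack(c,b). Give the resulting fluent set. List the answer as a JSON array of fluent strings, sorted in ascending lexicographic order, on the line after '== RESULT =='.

Regress:
  G ∩ del = {}  (empty — regression defined)
  G \ add = {on(c,b), on(e,c)} \ {clear(c), handempty, on(c,b)} = {on(e,c)}
  ∪ pre   = {on(e,c)} ∪ {clear(b), holding(c)}
          = {clear(b), holding(c), on(e,c)}

== RESULT ==
["clear(b)", "holding(c)", "on(e,c)"]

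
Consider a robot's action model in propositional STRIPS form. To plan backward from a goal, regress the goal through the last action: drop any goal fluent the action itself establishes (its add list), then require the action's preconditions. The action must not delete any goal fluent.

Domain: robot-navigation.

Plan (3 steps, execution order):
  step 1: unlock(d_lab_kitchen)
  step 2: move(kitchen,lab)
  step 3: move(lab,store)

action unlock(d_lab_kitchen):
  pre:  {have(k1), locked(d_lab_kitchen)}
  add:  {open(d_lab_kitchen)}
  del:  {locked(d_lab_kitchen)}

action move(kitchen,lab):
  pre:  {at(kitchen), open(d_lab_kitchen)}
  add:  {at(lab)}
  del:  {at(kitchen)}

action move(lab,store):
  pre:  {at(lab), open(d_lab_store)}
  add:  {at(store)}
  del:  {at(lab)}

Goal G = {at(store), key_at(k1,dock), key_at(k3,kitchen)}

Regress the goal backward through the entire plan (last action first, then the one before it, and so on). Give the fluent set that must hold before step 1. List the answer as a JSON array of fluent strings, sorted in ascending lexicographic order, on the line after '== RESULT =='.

Work backward from the goal:
  through step 3 (move(lab,store)): drop {at(store)}, keep {key_at(k1,dock), key_at(k3,kitchen)}, require {at(lab), open(d_lab_store)}
    → {at(lab), key_at(k1,dock), key_at(k3,kitchen), open(d_lab_store)}
  through step 2 (move(kitchen,lab)): drop {at(lab)}, keep {key_at(k1,dock), key_at(k3,kitchen), open(d_lab_store)}, require {at(kitchen), open(d_lab_kitchen)}
    → {at(kitchen), key_at(k1,dock), key_at(k3,kitchen), open(d_lab_kitchen), open(d_lab_store)}
  through step 1 (unlock(d_lab_kitchen)): drop {open(d_lab_kitchen)}, keep {at(kitchen), key_at(k1,dock), key_at(k3,kitchen), open(d_lab_store)}, require {have(k1), locked(d_lab_kitchen)}
    → {at(kitchen), have(k1), key_at(k1,dock), key_at(k3,kitchen), locked(d_lab_kitchen), open(d_lab_store)}

== RESULT ==
["at(kitchen)", "have(k1)", "key_at(k1,dock)", "key_at(k3,kitchen)", "locked(d_lab_kitchen)", "open(d_lab_store)"]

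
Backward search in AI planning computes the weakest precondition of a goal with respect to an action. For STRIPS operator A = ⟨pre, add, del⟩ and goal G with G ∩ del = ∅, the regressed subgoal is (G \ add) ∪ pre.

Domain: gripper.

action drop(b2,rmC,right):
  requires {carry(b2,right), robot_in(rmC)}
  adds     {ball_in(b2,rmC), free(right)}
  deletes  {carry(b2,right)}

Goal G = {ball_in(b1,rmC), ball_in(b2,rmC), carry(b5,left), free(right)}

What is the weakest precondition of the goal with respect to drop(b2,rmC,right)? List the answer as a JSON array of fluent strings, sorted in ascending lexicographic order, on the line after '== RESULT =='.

Regress:
  G ∩ del = {}  (empty — regression defined)
  G \ add = {ball_in(b1,rmC), ball_in(b2,rmC), carry(b5,left), free(right)} \ {ball_in(b2,rmC), free(right)} = {ball_in(b1,rmC), carry(b5,left)}
  ∪ pre   = {ball_in(b1,rmC), carry(b5,left)} ∪ {carry(b2,right), robot_in(rmC)}
          = {ball_in(b1,rmC), carry(b2,right), carry(b5,left), robot_in(rmC)}

== RESULT ==
["ball_in(b1,rmC)", "carry(b2,right)", "carry(b5,left)", "robot_in(rmC)"]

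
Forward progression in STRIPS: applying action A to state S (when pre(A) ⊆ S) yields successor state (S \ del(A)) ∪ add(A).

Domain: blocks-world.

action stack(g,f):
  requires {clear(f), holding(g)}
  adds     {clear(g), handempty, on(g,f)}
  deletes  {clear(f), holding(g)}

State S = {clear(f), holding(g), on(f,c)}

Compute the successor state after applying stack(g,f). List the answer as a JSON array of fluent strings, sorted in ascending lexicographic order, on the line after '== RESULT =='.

Compute (S \ del) ∪ add:
  pre ⊆ S: {clear(f), holding(g)} ⊆ S  — applicable
  S \ del = {on(f,c)}
  ∪ add   = {clear(g), handempty, on(f,c), on(g,f)}

== RESULT ==
["clear(g)", "handempty", "on(f,c)", "on(g,f)"]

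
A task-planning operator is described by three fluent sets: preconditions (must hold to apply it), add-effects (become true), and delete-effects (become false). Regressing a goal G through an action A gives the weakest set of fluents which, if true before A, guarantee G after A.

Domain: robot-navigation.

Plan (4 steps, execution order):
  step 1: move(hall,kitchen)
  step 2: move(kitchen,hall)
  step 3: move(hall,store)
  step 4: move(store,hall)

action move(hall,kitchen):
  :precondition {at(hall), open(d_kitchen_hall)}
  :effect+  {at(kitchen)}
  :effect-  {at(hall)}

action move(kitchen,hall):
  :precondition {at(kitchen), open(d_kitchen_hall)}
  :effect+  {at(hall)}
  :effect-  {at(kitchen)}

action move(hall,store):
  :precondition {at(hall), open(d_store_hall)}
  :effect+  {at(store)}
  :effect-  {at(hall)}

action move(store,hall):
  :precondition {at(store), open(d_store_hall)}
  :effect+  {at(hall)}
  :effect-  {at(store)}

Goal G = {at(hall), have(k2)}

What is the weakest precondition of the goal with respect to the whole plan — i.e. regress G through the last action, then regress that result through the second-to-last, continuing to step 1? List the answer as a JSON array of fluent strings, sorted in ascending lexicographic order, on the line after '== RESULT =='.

Work backward from the goal:
  through step 4 (move(store,hall)): drop {at(hall)}, keep {have(k2)}, require {at(store), open(d_store_hall)}
    → {at(store), have(k2), open(d_store_hall)}
  through step 3 (move(hall,store)): drop {at(store)}, keep {have(k2), open(d_store_hall)}, require {at(hall), open(d_store_hall)}
    → {at(hall), have(k2), open(d_store_hall)}
  through step 2 (move(kitchen,hall)): drop {at(hall)}, keep {have(k2), open(d_store_hall)}, require {at(kitchen), open(d_kitchen_hall)}
    → {at(kitchen), have(k2), open(d_kitchen_hall), open(d_store_hall)}
  through step 1 (move(hall,kitchen)): drop {at(kitchen)}, keep {have(k2), open(d_kitchen_hall), open(d_store_hall)}, require {at(hall), open(d_kitchen_hall)}
    → {at(hall), have(k2), open(d_kitchen_hall), open(d_store_hall)}

== RESULT ==
["at(hall)", "have(k2)", "open(d_kitchen_hall)", "open(d_store_hall)"]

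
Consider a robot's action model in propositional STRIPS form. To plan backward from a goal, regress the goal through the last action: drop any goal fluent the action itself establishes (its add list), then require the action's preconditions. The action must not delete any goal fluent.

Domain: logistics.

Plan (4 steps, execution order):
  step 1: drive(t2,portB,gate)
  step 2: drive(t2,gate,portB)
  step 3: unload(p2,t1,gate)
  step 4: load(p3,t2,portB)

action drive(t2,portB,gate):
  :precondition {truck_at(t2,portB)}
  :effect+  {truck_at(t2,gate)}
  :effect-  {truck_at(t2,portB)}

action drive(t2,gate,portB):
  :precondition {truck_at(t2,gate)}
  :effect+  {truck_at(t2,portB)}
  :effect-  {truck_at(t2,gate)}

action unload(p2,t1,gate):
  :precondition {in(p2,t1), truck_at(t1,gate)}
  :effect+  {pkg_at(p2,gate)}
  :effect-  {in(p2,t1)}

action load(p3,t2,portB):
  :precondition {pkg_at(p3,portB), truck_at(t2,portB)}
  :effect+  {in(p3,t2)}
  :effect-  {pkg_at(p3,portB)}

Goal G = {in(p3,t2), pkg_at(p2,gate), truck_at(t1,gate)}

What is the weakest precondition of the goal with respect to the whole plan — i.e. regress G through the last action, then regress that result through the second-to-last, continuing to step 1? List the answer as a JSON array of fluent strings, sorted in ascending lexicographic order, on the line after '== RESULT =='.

Regress step by step:
  through step 4 (load(p3,t2,portB)): drop {in(p3,t2)}, keep {pkg_at(p2,gate), truck_at(t1,gate)}, require {pkg_at(p3,portB), truck_at(t2,portB)}
    → {pkg_at(p2,gate), pkg_at(p3,portB), truck_at(t1,gate), truck_at(t2,portB)}
  through step 3 (unload(p2,t1,gate)): drop {pkg_at(p2,gate)}, keep {pkg_at(p3,portB), truck_at(t1,gate), truck_at(t2,portB)}, require {in(p2,t1), truck_at(t1,gate)}
    → {in(p2,t1), pkg_at(p3,portB), truck_at(t1,gate), truck_at(t2,portB)}
  through step 2 (drive(t2,gate,portB)): drop {truck_at(t2,portB)}, keep {in(p2,t1), pkg_at(p3,portB), truck_at(t1,gate)}, require {truck_at(t2,gate)}
    → {in(p2,t1), pkg_at(p3,portB), truck_at(t1,gate), truck_at(t2,gate)}
  through step 1 (drive(t2,portB,gate)): drop {truck_at(t2,gate)}, keep {in(p2,t1), pkg_at(p3,portB), truck_at(t1,gate)}, require {truck_at(t2,portB)}
    → {in(p2,t1), pkg_at(p3,portB), truck_at(t1,gate), truck_at(t2,portB)}

== RESULT ==
["in(p2,t1)", "pkg_at(p3,portB)", "truck_at(t1,gate)", "truck_at(t2,portB)"]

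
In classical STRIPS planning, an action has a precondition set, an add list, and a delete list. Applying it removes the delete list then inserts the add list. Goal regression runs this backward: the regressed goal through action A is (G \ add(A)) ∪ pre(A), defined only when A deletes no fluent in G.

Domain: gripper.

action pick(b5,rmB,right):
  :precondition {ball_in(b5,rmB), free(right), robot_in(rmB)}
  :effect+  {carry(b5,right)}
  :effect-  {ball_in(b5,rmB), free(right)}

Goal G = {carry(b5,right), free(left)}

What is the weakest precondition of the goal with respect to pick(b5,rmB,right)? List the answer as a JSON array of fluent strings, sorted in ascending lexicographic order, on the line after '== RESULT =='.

Compute (G \ add) ∪ pre:
  G ∩ del = {}  (empty — regression defined)
  G \ add = {carry(b5,right), free(left)} \ {carry(b5,right)} = {free(left)}
  ∪ pre   = {free(left)} ∪ {ball_in(b5,rmB), free(right), robot_in(rmB)}
          = {ball_in(b5,rmB), free(left), free(right), robot_in(rmB)}

== RESULT ==
["ball_in(b5,rmB)", "free(left)", "free(right)", "robot_in(rmB)"]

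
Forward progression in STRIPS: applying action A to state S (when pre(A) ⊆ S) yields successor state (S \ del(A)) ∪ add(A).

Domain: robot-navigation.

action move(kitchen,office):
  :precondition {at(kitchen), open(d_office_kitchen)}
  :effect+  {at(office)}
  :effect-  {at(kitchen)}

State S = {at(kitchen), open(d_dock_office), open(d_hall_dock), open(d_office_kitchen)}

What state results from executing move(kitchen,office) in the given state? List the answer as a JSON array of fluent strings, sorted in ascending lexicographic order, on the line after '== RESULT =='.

Compute (S \ del) ∪ add:
  pre ⊆ S: {at(kitchen), open(d_office_kitchen)} ⊆ S  — applicable
  S \ del = {open(d_dock_office), open(d_hall_dock), open(d_office_kitchen)}
  ∪ add   = {at(office), open(d_dock_office), open(d_hall_dock), open(d_office_kitchen)}

== RESULT ==
["at(office)", "open(d_dock_office)", "open(d_hall_dock)", "open(d_office_kitchen)"]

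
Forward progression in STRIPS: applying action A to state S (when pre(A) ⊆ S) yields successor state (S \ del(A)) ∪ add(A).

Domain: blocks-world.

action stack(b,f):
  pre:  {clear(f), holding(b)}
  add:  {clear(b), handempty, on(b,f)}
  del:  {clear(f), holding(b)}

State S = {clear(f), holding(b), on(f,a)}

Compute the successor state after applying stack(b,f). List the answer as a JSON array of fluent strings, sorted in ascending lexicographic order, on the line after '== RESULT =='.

Compute (S \ del) ∪ add:
  pre ⊆ S: {clear(f), holding(b)} ⊆ S  — applicable
  S \ del = {on(f,a)}
  ∪ add   = {clear(b), handempty, on(b,f), on(f,a)}

== RESULT ==
["clear(b)", "handempty", "on(b,f)", "on(f,a)"]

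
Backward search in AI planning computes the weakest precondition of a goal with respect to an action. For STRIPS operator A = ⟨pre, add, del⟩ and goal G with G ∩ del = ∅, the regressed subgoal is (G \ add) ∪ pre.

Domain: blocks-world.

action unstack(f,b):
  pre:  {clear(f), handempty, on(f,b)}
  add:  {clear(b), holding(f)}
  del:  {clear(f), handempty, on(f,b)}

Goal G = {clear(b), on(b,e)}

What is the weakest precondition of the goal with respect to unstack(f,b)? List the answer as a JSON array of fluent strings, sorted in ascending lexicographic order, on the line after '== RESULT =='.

Regress:
  G ∩ del = {}  (empty — regression defined)
  G \ add = {clear(b), on(b,e)} \ {clear(b), holding(f)} = {on(b,e)}
  ∪ pre   = {on(b,e)} ∪ {clear(f), handempty, on(f,b)}
          = {clear(f), handempty, on(b,e), on(f,b)}

== RESULT ==
["clear(f)", "handempty", "on(b,e)", "on(f,b)"]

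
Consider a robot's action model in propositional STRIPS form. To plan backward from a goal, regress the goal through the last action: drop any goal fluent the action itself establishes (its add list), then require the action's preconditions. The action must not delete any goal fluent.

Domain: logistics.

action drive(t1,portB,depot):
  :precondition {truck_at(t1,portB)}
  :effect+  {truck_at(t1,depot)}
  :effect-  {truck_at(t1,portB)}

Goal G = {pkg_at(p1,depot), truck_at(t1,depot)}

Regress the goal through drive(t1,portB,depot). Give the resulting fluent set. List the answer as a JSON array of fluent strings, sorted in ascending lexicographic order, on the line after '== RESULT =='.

Compute (G \ add) ∪ pre:
  G ∩ del = {}  (empty — regression defined)
  G \ add = {pkg_at(p1,depot), truck_at(t1,depot)} \ {truck_at(t1,depot)} = {pkg_at(p1,depot)}
  ∪ pre   = {pkg_at(p1,depot)} ∪ {truck_at(t1,portB)}
          = {pkg_at(p1,depot), truck_at(t1,portB)}

== RESULT ==
["pkg_at(p1,depot)", "truck_at(t1,portB)"]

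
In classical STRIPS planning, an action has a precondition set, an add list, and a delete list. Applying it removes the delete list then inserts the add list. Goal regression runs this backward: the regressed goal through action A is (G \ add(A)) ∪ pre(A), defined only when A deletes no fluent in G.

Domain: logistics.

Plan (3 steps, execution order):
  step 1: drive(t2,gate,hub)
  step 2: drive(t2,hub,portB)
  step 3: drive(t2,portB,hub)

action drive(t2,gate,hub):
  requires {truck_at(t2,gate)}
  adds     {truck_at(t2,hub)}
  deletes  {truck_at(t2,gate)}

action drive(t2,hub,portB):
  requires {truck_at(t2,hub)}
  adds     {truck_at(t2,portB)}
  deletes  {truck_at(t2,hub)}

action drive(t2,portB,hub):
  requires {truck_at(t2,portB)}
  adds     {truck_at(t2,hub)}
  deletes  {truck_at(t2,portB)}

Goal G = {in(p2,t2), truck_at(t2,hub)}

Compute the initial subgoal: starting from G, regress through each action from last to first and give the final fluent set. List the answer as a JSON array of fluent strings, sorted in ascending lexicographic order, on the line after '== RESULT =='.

Regress step by step:
  through step 3 (drive(t2,portB,hub)): drop {truck_at(t2,hub)}, keep {in(p2,t2)}, require {truck_at(t2,portB)}
    → {in(p2,t2), truck_at(t2,portB)}
  through step 2 (drive(t2,hub,portB)): drop {truck_at(t2,portB)}, keep {in(p2,t2)}, require {truck_at(t2,hub)}
    → {in(p2,t2), truck_at(t2,hub)}
  through step 1 (drive(t2,gate,hub)): drop {truck_at(t2,hub)}, keep {in(p2,t2)}, require {truck_at(t2,gate)}
    → {in(p2,t2), truck_at(t2,gate)}

== RESULT ==
["in(p2,t2)", "truck_at(t2,gate)"]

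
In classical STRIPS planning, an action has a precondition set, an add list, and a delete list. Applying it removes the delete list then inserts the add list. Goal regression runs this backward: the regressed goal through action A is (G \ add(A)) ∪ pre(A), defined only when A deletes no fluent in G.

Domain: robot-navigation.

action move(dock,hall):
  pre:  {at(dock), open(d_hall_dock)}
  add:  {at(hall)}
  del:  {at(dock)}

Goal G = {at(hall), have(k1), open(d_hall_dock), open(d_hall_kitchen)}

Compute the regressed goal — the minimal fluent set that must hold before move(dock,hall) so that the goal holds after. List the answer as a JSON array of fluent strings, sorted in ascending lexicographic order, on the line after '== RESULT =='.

Regress:
  G ∩ del = {}  (empty — regression defined)
  G \ add = {at(hall), have(k1), open(d_hall_dock), open(d_hall_kitchen)} \ {at(hall)} = {have(k1), open(d_hall_dock), open(d_hall_kitchen)}
  ∪ pre   = {have(k1), open(d_hall_dock), open(d_hall_kitchen)} ∪ {at(dock), open(d_hall_dock)}
          = {at(dock), have(k1), open(d_hall_dock), open(d_hall_kitchen)}

== RESULT ==
["at(dock)", "have(k1)", "open(d_hall_dock)", "open(d_hall_kitchen)"]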